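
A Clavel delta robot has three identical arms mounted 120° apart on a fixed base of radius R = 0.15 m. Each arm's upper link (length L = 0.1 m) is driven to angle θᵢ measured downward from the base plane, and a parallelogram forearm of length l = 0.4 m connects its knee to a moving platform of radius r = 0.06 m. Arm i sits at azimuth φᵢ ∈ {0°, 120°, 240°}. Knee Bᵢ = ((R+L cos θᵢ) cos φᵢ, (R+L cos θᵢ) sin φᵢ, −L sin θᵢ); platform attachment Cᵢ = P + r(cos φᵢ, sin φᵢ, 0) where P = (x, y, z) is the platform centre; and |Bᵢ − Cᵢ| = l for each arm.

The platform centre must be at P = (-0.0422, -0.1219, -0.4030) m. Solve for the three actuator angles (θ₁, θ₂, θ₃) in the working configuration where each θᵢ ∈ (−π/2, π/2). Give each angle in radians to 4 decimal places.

φ1=0.0° → target in arm frame (-0.0422, -0.1219)
  e−x'=0.1322;  (l²−L²−(e−x')²−y'²−z²)/2L = -0.2237
  θ1 = atan2(B,A) + arccos(C/0.4241) = 0.8726
φ2=120.0° → target in arm frame (-0.0845, 0.0975)
  A cos θ + B sin θ = C:  0.1745·cos θ + -0.4030·sin θ = -0.2618
  √(A²+B²)=0.4391;  θ2 = -1.1622+2.2094 ≈ 1.0472
φ3=240.0° → target in arm frame (0.1267, 0.0244)
  A cos θ + B sin θ = C:  -0.0367·cos θ + -0.4030·sin θ = -0.0717
  γ=atan2(-0.4030,-0.0367)=-1.6615;  ψ=arccos(-0.1773)=1.7490;  θ3=γ+ψ≈0.0875

θ₁ = 0.8726, θ₂ = 1.0472, θ₃ = 0.0875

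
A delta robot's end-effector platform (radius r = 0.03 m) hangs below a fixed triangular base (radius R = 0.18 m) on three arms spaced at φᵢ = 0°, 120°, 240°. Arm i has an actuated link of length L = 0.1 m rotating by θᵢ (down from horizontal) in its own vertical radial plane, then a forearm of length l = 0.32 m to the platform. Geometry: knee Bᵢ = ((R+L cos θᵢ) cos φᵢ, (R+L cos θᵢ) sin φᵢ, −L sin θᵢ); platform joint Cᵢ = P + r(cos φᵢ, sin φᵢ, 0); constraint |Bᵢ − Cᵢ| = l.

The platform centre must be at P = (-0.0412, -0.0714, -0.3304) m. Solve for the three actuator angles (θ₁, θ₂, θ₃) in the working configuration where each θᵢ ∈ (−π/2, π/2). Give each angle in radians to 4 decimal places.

rotate P by −φ1: (-0.0412, -0.0714, -0.3304)
  A cos θ + B sin θ = C:  0.1912·cos θ + -0.3304·sin θ = -0.2921
  √(A²+B²)=0.3817;  θ1 = -1.0462+2.4421 ≈ 1.3959
φ2=120.0° → target in arm frame (-0.0412, 0.0714)
  A cos θ + B sin θ = C:  0.1912·cos θ + -0.3304·sin θ = -0.2921
  θ2 = atan2(B,A) + arccos(C/0.3818) = 1.3962
arm 3 (φ=240.0°): x'=0.0824, y'=0.0000
  A cos θ + B sin θ = C:  0.0676·cos θ + -0.3304·sin θ = -0.1066
  √(A²+B²)=0.3372;  θ3 = -1.3691+1.8926 ≈ 0.5235

θ₁ = 1.3959, θ₂ = 1.3962, θ₃ = 0.5235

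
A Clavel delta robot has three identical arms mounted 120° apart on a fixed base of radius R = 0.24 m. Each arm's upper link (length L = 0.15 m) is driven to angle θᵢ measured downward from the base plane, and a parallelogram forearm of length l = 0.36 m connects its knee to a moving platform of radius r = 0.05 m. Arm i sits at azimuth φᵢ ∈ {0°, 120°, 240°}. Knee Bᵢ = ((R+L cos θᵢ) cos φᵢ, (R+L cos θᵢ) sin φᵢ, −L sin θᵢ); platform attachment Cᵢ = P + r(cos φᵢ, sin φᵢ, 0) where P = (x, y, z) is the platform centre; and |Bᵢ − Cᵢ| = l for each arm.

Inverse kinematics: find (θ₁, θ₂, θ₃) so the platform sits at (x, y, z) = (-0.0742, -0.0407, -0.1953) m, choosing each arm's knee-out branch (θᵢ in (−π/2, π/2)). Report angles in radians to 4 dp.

θ₁ = 0.9596, θ₂ = 0.4363, θ₃ = -0.3486

φ1=0.0° → target in arm frame (-0.0742, -0.0407)
  A=0.2642, B=-0.1953, C=(l²−L²−A²−y'²−z²)/(2L)=-0.0083
  γ=atan2(-0.1953,0.2642)=-0.6366;  ψ=arccos(-0.0254)=1.5962;  θ1=γ+ψ≈0.9596
φ2=120.0° → target in arm frame (0.0019, 0.0846)
  A cos θ + B sin θ = C:  0.1881·cos θ + -0.1953·sin θ = 0.0880
  θ2 = atan2(B,A) + arccos(C/0.2712) = 0.4363
arm 3 (φ=240.0°): x'=0.0723, y'=-0.0439
  A cos θ + B sin θ = C:  0.1177·cos θ + -0.1953·sin θ = 0.1773
  γ=atan2(-0.1953,0.1177)=-1.0286;  ψ=arccos(0.7776)=0.6800;  θ3=γ+ψ≈-0.3486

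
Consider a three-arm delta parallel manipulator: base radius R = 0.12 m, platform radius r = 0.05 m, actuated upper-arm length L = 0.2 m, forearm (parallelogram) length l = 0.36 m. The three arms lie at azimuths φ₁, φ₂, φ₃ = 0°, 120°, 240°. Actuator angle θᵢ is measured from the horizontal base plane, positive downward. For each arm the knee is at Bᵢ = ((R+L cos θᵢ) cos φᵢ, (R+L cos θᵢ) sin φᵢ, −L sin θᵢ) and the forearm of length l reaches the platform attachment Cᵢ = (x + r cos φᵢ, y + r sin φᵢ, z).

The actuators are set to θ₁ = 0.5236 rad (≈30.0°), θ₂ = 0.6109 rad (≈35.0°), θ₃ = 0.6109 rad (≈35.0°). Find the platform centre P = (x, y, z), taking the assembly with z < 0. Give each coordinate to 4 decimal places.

φ1=0.0°: virtual centre (0.2432, 0.0000, -0.1000), radius l
φ2=120.0°: virtual centre (-0.1169, 0.2025, -0.1147), radius l
centre 3 = (0.2338·cos240.0°, 0.2338·sin240.0°, -0.1147) = (-0.1169, -0.2025, -0.1147)
subtract pairs → two planes through P
[-0.7202 0.4050 -0.0294]·P = -0.0013;  [-0.7202 -0.4050 -0.0294]·P = -0.0013
Cramer: x(z) = 0.0018-0.0409z;  y(z) = 0.0000+0.0000z
quadratic in z: (1.0017)z²+(0.2197)z+(-0.0613)=0, √Δ=0.5422 → z ∈ {-0.3804, 0.1610}; z = -0.3804 (taking z<0)
x = 0.0174, y = 0.0000

(0.0174, 0.0000, -0.3804)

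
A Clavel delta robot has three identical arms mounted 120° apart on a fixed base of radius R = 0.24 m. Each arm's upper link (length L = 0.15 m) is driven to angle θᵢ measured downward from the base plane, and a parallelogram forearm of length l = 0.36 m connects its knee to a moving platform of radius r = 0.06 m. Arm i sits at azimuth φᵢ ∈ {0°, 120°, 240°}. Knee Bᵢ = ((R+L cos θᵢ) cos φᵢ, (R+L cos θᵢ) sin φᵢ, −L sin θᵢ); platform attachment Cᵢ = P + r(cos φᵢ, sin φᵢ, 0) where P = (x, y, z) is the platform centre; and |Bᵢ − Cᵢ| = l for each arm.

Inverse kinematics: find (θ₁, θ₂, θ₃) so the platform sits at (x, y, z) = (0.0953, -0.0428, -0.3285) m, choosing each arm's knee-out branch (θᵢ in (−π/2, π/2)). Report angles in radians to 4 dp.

θ₁ = 0.3490, θ₂ = 1.3089, θ₃ = 0.9600

arm 1 (φ=0.0°): x'=0.0953, y'=-0.0428
  A cos θ + B sin θ = C:  0.0847·cos θ + -0.3285·sin θ = -0.0327
  γ=atan2(-0.3285,0.0847)=-1.3185;  ψ=arccos(-0.0965)=1.6674;  θ1=γ+ψ≈0.3490
arm 2 (φ=120.0°): x'=-0.0847, y'=-0.0611
  A=0.2647, B=-0.3285, C=(l²−L²−A²−y'²−z²)/(2L)=-0.2487
  γ=atan2(-0.3285,0.2647)=-0.8925;  ψ=arccos(-0.5896)=2.2014;  θ2=γ+ψ≈1.3089
rotate P by −φ3: (-0.0106, 0.1039, -0.3285)
  A cos θ + B sin θ = C:  0.1906·cos θ + -0.3285·sin θ = -0.1598
  θ3 = atan2(B,A) + arccos(C/0.3798) = 0.9600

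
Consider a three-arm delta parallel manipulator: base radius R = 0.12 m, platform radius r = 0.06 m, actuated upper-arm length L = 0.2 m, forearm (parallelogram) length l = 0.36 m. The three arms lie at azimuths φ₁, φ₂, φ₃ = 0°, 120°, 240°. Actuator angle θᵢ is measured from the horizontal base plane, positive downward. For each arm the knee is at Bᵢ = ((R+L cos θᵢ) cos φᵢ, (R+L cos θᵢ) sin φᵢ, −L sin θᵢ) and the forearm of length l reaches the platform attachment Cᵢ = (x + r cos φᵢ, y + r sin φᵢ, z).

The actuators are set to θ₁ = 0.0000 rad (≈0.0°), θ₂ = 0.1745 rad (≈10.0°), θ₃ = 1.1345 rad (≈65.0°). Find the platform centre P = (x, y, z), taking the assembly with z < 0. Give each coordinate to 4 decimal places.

φ1=0.0°: virtual centre (0.2600, 0.0000, 0.0000), radius l
φ2=120.0°: virtual centre (-0.1285, 0.2225, -0.0347), radius l
arm 3 at φ=240.0°: (R−r)+L cos θ3 = 0.1445;  centre 3 = (-0.0723, -0.1252, -0.1813)
subtract pairs → two planes through P
plane₁₂: -0.7770x+0.4451y+-0.0694z = -0.0004
Cramer: x(z) = 0.0128-0.3646z;  y(z) = 0.0215-0.4804z
into |P−centre ₁|² = l²: 1.3637z² + 0.1596z + -0.0680 = 0;  Δ = 0.3965;  z = -0.2894 or 0.1723 → z<0 root = -0.2894
x = 0.1183, y = 0.1605

(0.1183, 0.1605, -0.2894)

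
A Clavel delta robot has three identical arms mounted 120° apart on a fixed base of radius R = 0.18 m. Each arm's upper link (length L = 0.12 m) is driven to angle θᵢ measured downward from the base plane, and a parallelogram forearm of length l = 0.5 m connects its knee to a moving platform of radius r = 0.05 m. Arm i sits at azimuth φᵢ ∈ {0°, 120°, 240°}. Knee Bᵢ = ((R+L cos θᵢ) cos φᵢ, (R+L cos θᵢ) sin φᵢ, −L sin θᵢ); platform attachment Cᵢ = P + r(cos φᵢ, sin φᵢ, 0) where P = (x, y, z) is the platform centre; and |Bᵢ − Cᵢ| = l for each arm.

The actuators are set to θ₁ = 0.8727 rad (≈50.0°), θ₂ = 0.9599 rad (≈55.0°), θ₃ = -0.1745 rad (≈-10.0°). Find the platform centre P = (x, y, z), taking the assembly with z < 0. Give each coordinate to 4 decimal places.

arm 1 at φ=0.0°: e+L cos θ1 = 0.2071;  S1 = (0.2071, 0.0000, -0.0919)
arm 2 at φ=120.0°: e+L cos θ2 = 0.1988;  S2 = (-0.0994, 0.1722, -0.0983)
φ3=240.0°: virtual centre (-0.1241, -0.2149, 0.0208), radius l
eliminate P² terms by subtracting sphere 1 from 2 and 3
plane₁₂: -0.6131x+0.3444y+-0.0127z = -0.0022
det = 0.4917;  x = -0.0056+0.1468z,  y = -0.0162+0.2984z
sphere 1 gives Az²+Bz+C=0 with A=1.1106, B=0.1117, C=-0.1960;  B²−4AC=0.8833;  roots -0.4734, 0.3728;  negative root z = -0.4734
x = -0.0751, y = -0.1575

(-0.0751, -0.1575, -0.4734)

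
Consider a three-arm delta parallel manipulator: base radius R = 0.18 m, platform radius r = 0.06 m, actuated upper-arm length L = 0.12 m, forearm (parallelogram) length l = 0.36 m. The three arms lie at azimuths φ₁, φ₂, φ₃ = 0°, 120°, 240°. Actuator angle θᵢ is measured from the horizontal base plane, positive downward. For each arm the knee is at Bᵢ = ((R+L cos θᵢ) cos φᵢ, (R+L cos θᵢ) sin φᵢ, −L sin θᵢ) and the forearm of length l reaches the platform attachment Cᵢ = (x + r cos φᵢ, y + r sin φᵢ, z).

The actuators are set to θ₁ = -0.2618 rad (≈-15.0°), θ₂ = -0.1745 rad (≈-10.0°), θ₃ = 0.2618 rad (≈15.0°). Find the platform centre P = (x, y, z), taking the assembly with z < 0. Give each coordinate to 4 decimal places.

(0.0262, 0.0335, -0.2596)

centre 1 = (0.2359·cos0.0°, 0.2359·sin0.0°, 0.0311) = (0.2359, 0.0000, 0.0311)
arm 2 at φ=120.0°: e+L cos θ2 = 0.2382;  centre 2 = (-0.1191, 0.2063, 0.0208)
φ3=240.0°: virtual centre (-0.1180, -0.2043, -0.0311), radius l
subtract pairs → two planes through P
plane₁₂: -0.7100x+0.4125y+-0.0204z = 0.0005
det = 0.5821;  x = -0.0004+-0.1024z,  y = 0.0007+-0.1267z
sphere 1 gives Az²+Bz+C=0 with A=1.0265, B=-0.0139, C=-0.0728;  B²−4AC=0.2991;  roots -0.2596, 0.2732;  negative root z = -0.2596
x = 0.0262, y = 0.0335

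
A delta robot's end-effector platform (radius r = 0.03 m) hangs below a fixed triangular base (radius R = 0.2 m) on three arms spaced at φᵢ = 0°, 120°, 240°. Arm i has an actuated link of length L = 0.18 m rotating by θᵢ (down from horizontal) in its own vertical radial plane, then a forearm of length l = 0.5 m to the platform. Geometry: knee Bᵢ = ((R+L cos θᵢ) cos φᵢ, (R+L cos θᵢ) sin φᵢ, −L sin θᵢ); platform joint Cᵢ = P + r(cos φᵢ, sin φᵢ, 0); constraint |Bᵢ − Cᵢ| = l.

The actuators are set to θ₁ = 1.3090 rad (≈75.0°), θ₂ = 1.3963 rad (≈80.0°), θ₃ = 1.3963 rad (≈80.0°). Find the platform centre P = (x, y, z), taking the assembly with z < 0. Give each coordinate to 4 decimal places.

(0.0150, 0.0000, -0.6314)

φ1=0.0°: virtual centre (0.2166, 0.0000, -0.1739), radius l
arm 2 at φ=120.0°: e+L cos θ2 = 0.2013;  S2 = (-0.1006, 0.1743, -0.1773)
φ3=240.0°: virtual centre (-0.1006, -0.1743, -0.1773), radius l
subtract pairs → two planes through P
linear system: -0.6344x+0.3486y = -0.0052−-0.0068z; -0.6344x+-0.3486y = -0.0052−-0.0068z
det = 0.4423;  x = 0.0082+-0.0107z,  y = 0.0000+0.0000z
sphere 1 gives Az²+Bz+C=0 with A=1.0001, B=0.3522, C=-0.1764;  B²−4AC=0.8295;  roots -0.6314, 0.2793;  negative root z = -0.6314
x = 0.0150, y = 0.0000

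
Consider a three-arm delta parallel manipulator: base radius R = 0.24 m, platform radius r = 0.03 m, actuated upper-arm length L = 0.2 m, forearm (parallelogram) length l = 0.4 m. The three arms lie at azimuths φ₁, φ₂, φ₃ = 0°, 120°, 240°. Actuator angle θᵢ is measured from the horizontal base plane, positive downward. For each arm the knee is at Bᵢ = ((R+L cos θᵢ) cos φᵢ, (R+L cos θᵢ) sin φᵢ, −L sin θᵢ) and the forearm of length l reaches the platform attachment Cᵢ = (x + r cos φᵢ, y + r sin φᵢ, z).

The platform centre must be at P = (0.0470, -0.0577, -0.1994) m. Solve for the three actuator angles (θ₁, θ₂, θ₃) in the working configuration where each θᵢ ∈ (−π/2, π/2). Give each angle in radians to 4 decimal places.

θ₁ = 0.1747, θ₂ = 0.9596, θ₃ = 0.3489

arm 1 (φ=0.0°): x'=0.0470, y'=-0.0577
  e−x'=0.1630;  (l²−L²−(e−x')²−y'²−z²)/2L = 0.1259
  √(A²+B²)=0.2575;  θ1 = -0.8855+1.0602 ≈ 0.1747
rotate P by −φ2: (-0.0735, -0.0119, -0.1994)
  e−x'=0.2835;  (l²−L²−(e−x')²−y'²−z²)/2L = -0.0006
  γ=atan2(-0.1994,0.2835)=-0.6130;  ψ=arccos(-0.0018)=1.5726;  θ2=γ+ψ≈0.9596
rotate P by −φ3: (0.0265, 0.0696, -0.1994)
  e−x'=0.1835;  (l²−L²−(e−x')²−y'²−z²)/2L = 0.1043
  γ=atan2(-0.1994,0.1835)=-0.8268;  ψ=arccos(0.3849)=1.1758;  θ3=γ+ψ≈0.3489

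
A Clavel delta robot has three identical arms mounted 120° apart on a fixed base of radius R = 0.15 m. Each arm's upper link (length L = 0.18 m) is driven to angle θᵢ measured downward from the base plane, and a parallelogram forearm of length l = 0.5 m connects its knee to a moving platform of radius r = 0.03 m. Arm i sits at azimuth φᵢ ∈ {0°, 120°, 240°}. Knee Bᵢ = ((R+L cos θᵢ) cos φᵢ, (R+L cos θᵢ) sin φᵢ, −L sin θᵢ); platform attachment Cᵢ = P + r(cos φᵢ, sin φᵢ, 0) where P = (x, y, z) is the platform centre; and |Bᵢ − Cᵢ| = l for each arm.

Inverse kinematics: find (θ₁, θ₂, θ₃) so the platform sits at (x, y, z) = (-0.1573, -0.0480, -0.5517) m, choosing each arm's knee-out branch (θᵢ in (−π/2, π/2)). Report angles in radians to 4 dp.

θ₁ = 1.3088, θ₂ = 0.7853, θ₃ = 0.5236

φ1=0.0° → target in arm frame (-0.1573, -0.0480)
  A=0.2773, B=-0.5517, C=(l²−L²−A²−y'²−z²)/(2L)=-0.4610
  γ=atan2(-0.5517,0.2773)=-1.1050;  ψ=arccos(-0.7467)=2.4138;  θ1=γ+ψ≈1.3088
φ2=120.0° → target in arm frame (0.0371, 0.1602)
  A cos θ + B sin θ = C:  0.0829·cos θ + -0.5517·sin θ = -0.3314
  √(A²+B²)=0.5579;  θ2 = -1.4216+2.2069 ≈ 0.7853
φ3=240.0° → target in arm frame (0.1202, -0.1122)
  e−x'=-0.0002;  (l²−L²−(e−x')²−y'²−z²)/2L = -0.2760
  γ=atan2(-0.5517,-0.0002)=-1.5712;  ψ=arccos(-0.5003)=2.0948;  θ3=γ+ψ≈0.5236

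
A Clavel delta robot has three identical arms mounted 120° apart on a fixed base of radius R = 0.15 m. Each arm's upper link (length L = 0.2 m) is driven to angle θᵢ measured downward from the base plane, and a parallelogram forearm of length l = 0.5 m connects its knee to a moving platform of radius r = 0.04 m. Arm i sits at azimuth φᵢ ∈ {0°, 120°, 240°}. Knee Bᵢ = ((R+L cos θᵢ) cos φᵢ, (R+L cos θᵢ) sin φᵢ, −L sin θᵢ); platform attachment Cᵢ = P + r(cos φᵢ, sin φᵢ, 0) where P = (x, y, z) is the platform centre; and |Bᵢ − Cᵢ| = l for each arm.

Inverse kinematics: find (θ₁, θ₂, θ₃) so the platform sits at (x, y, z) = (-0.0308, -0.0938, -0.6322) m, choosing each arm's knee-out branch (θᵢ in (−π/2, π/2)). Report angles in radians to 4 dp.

rotate P by −φ1: (-0.0308, -0.0938, -0.6322)
  e−x'=0.1408;  (l²−L²−(e−x')²−y'²−z²)/2L = -0.5457
  γ=atan2(-0.6322,0.1408)=-1.3517;  ψ=arccos(-0.8426)=2.5729;  θ1=γ+ψ≈1.2213
φ2=120.0° → target in arm frame (-0.0658, 0.0736)
  A=0.1758, B=-0.6322, C=(l²−L²−A²−y'²−z²)/(2L)=-0.5650
  θ2 = atan2(B,A) + arccos(C/0.6562) = 1.3086
φ3=240.0° → target in arm frame (0.0966, 0.0202)
  A=0.0134, B=-0.6322, C=(l²−L²−A²−y'²−z²)/(2L)=-0.4757
  θ3 = atan2(B,A) + arccos(C/0.6323) = 0.8726

θ₁ = 1.2213, θ₂ = 1.3086, θ₃ = 0.8726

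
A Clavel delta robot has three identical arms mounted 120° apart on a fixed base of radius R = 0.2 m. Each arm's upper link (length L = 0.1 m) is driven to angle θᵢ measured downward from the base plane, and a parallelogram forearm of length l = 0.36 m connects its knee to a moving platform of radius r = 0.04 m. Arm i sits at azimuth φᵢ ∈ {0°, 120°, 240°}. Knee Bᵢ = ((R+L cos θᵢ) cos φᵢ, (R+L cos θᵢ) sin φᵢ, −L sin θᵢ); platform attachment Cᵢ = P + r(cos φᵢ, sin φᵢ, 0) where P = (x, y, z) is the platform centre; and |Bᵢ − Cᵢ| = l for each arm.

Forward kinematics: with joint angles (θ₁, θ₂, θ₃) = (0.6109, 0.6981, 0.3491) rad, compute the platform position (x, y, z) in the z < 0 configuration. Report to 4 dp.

φ1=0.0°: virtual centre (0.2419, 0.0000, -0.0574), radius l
φ2=120.0°: virtual centre (-0.1183, 0.2049, -0.0643), radius l
arm 3 at φ=240.0°: e+L cos θ3 = 0.2540;  S3 = (-0.1270, -0.2199, -0.0342)
subtract pairs → two planes through P
plane₁₂: -0.7204x+0.4098y+-0.0138z = -0.0017
det = 0.6193;  x = -0.0013+0.0208z,  y = -0.0065+0.0704z
quadratic in z: (1.0054)z²+(0.1037)z+(-0.0671)=0, √Δ=0.5297 → z ∈ {-0.3150, 0.2119}; z = -0.3150 (taking z<0)
x = -0.0079, y = -0.0287

(-0.0079, -0.0287, -0.3150)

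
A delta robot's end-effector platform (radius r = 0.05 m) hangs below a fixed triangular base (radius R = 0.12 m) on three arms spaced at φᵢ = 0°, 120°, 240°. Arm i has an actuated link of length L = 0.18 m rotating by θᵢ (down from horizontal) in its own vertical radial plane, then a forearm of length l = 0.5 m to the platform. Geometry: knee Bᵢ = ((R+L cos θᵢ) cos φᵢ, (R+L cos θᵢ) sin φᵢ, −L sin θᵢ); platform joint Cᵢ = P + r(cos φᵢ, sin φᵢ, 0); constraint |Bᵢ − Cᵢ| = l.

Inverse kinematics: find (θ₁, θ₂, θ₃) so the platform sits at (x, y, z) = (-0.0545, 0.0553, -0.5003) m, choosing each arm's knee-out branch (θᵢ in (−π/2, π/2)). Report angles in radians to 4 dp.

φ1=0.0° → target in arm frame (-0.0545, 0.0553)
  e−x'=0.1245;  (l²−L²−(e−x')²−y'²−z²)/2L = -0.1424
  √(A²+B²)=0.5156;  θ1 = -1.3269+1.8506 ≈ 0.5237
φ2=120.0° → target in arm frame (0.0751, 0.0195)
  A cos θ + B sin θ = C:  -0.0051·cos θ + -0.5003·sin θ = -0.0920
  θ2 = atan2(B,A) + arccos(C/0.5003) = 0.1746
rotate P by −φ3: (-0.0206, -0.0748, -0.5003)
  A=0.0906, B=-0.5003, C=(l²−L²−A²−y'²−z²)/(2L)=-0.1292
  θ3 = atan2(B,A) + arccos(C/0.5084) = 0.4362

θ₁ = 0.5237, θ₂ = 0.1746, θ₃ = 0.4362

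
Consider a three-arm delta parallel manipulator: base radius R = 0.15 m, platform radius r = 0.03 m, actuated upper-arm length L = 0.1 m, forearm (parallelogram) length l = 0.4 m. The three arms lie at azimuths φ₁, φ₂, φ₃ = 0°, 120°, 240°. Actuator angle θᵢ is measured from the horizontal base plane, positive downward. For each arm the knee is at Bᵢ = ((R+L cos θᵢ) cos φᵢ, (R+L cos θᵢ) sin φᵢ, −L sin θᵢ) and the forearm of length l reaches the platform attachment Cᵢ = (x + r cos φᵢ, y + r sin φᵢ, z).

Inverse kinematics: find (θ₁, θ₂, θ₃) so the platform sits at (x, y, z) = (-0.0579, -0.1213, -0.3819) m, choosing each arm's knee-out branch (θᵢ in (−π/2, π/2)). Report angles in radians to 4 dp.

φ1=0.0° → target in arm frame (-0.0579, -0.1213)
  e−x'=0.1779;  (l²−L²−(e−x')²−y'²−z²)/2L = -0.2110
  γ=atan2(-0.3819,0.1779)=-1.1349;  ψ=arccos(-0.5009)=2.0955;  θ1=γ+ψ≈0.9606
rotate P by −φ2: (-0.0761, 0.1108, -0.3819)
  A cos θ + B sin θ = C:  0.1961·cos θ + -0.3819·sin θ = -0.2329
  θ2 = atan2(B,A) + arccos(C/0.4293) = 1.0478
arm 3 (φ=240.0°): x'=0.1340, y'=0.0105
  e−x'=-0.0140;  (l²−L²−(e−x')²−y'²−z²)/2L = 0.0192
  θ3 = atan2(B,A) + arccos(C/0.3822) = -0.0870

θ₁ = 0.9606, θ₂ = 1.0478, θ₃ = -0.0870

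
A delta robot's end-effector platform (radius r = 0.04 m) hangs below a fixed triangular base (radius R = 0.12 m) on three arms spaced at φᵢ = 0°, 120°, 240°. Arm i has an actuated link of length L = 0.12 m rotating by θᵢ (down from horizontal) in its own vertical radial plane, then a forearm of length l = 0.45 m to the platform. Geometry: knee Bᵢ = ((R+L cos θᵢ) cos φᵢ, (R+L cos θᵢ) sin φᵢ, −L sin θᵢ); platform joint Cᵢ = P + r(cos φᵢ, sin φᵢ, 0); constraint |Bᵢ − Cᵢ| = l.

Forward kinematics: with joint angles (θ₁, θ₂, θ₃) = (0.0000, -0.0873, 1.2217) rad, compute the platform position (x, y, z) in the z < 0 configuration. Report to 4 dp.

(0.1075, 0.2097, -0.3873)

φ1=0.0°: virtual centre (0.2000, 0.0000, 0.0000), radius l
arm 2 at φ=120.0°: e+L cos θ2 = 0.1995;  S2 = (-0.0998, 0.1728, 0.0105)
arm 3 at φ=240.0°: e+L cos θ3 = 0.1210;  S3 = (-0.0605, -0.1048, -0.1128)
subtract pairs → two planes through P
plane₁₂: -0.5995x+0.3456y+0.0209z = -0.0001
det = 0.3058;  x = 0.0143+-0.2406z,  y = 0.0246+-0.4778z
into |P−S₁|² = l²: 1.2862z² + 0.0658z + -0.1674 = 0;  Δ = 0.8657;  z = -0.3873 or 0.3361 → z<0 root = -0.3873
x = 0.1075, y = 0.2097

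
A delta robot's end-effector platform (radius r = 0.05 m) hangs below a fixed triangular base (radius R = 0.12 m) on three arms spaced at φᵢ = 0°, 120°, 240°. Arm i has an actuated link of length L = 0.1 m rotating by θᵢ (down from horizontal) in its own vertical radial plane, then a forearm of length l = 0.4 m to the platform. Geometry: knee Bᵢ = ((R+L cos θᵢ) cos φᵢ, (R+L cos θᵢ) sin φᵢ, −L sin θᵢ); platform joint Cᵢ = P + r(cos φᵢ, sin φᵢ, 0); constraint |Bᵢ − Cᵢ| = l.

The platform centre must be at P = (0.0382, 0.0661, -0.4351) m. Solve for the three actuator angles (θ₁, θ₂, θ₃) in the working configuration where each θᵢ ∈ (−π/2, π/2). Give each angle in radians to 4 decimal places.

θ₁ = 0.6107, θ₂ = 0.6110, θ₃ = 1.0472

rotate P by −φ1: (0.0382, 0.0661, -0.4351)
  A cos θ + B sin θ = C:  0.0318·cos θ + -0.4351·sin θ = -0.2235
  γ=atan2(-0.4351,0.0318)=-1.4978;  ψ=arccos(-0.5122)=2.1086;  θ1=γ+ψ≈0.6107
φ2=120.0° → target in arm frame (0.0381, -0.0661)
  A cos θ + B sin θ = C:  0.0319·cos θ + -0.4351·sin θ = -0.2235
  √(A²+B²)=0.4363;  θ2 = -1.4977+2.1087 ≈ 0.6110
φ3=240.0° → target in arm frame (-0.0763, 0.0000)
  e−x'=0.1463;  (l²−L²−(e−x')²−y'²−z²)/2L = -0.3036
  γ=atan2(-0.4351,0.1463)=-1.2463;  ψ=arccos(-0.6615)=2.2936;  θ3=γ+ψ≈1.0472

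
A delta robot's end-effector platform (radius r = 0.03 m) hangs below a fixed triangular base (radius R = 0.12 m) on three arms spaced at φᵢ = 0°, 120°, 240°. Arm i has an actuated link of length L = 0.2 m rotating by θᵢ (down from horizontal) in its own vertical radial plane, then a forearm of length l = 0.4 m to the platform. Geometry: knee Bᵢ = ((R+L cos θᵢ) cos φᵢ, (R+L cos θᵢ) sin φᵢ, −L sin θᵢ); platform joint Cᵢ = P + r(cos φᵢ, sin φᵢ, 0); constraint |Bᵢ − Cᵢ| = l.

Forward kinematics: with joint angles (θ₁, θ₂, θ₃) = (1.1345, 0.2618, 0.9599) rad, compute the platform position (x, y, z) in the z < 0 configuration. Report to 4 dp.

(-0.1140, 0.1204, -0.4308)

centre 1 = (0.1745·cos0.0°, 0.1745·sin0.0°, -0.1813) = (0.1745, 0.0000, -0.1813)
arm 2 at φ=120.0°: ρ2 = 0.2832;  centre 2 = (-0.1416, 0.2452, -0.0518)
φ3=240.0°: virtual centre (-0.1024, -0.1773, -0.1638), radius l
|centre ₂|²−|centre ₁|² = 0.0196;  |centre ₃|²−|centre ₁|² = 0.0054
linear system: -0.6322x+0.4905y = 0.0196−0.2590z; -0.5538x+-0.3546y = 0.0054−0.0349z
Cramer: x(z) = -0.0194+0.2197z;  y(z) = 0.0149-0.2448z
quadratic in z: (1.1082)z²+(0.2700)z+(-0.0893)=0, √Δ=0.6848 → z ∈ {-0.4308, 0.1871}; z = -0.4308 (taking z<0)
x = -0.1140, y = 0.1204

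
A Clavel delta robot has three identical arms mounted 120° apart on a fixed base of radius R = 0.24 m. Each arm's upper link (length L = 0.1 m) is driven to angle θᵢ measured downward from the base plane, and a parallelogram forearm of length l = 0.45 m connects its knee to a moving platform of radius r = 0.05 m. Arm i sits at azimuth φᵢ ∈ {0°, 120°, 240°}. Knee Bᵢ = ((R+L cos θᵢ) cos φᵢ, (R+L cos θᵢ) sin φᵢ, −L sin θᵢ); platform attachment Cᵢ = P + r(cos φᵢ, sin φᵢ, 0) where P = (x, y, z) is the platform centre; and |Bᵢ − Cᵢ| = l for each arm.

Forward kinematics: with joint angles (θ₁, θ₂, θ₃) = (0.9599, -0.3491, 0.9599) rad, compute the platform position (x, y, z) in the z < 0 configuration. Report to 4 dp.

φ1=0.0°: virtual centre (0.2474, 0.0000, -0.0819), radius l
φ2=120.0°: virtual centre (-0.1420, 0.2459, 0.0342), radius l
O3 = (0.2474·cos240.0°, 0.2474·sin240.0°, -0.0819) = (-0.1237, -0.2142, -0.0819)
eliminate P² terms by subtracting sphere 1 from 2 and 3
plane₁₂: -0.7787x+0.4918y+0.2322z = 0.0139
Cramer: x(z) = -0.0085+0.1424z;  y(z) = 0.0148-0.2467z
sphere 1 gives Az²+Bz+C=0 with A=1.0811, B=0.0836, C=-0.1301;  B²−4AC=0.5696;  roots -0.3877, 0.3103;  negative root z = -0.3877
x = -0.0638, y = 0.1104

(-0.0638, 0.1104, -0.3877)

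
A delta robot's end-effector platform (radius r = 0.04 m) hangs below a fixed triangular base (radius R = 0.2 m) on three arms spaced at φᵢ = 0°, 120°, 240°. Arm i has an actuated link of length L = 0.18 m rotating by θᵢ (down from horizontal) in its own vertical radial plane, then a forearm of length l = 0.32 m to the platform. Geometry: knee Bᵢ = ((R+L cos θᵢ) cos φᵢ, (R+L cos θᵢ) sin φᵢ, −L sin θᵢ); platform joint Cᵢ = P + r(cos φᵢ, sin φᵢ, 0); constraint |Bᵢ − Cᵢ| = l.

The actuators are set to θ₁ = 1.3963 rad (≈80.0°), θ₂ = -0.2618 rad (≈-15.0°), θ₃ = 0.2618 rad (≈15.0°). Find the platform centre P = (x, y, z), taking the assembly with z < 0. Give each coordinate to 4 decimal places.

φ1=0.0°: virtual centre (0.1913, 0.0000, -0.1773), radius l
arm 2 at φ=120.0°: ρ2 = 0.3339;  O2 = (-0.1669, 0.2891, 0.0466)
O3 = (0.3339·cos240.0°, 0.3339·sin240.0°, -0.0466) = (-0.1669, -0.2891, -0.0466)
subtract pairs → two planes through P
plane₁₂: -0.7164x+0.5783y+0.4477z = 0.0456
det = 0.8285;  x = -0.0637+0.4949z,  y = 0.0000+-0.1611z
sphere 1 gives Az²+Bz+C=0 with A=1.2709, B=0.1022, C=-0.0060;  B²−4AC=0.0408;  roots -0.1197, 0.0393;  negative root z = -0.1197
x = -0.1229, y = 0.0193

(-0.1229, 0.0193, -0.1197)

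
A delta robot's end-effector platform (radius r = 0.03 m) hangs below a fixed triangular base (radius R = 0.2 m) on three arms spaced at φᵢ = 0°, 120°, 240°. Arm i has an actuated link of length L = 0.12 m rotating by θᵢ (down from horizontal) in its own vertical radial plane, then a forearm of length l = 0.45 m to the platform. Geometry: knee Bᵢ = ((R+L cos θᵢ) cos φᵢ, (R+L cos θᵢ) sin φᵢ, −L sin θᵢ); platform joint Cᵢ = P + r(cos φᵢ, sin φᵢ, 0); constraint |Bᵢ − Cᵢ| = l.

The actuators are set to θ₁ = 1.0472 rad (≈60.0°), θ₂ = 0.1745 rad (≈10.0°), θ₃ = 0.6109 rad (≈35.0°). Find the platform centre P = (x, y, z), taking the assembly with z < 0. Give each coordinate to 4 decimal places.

φ1=0.0°: virtual centre (0.2300, 0.0000, -0.1039), radius l
S2 = (0.2882·cos120.0°, 0.2882·sin120.0°, -0.0208) = (-0.1441, 0.2496, -0.0208)
φ3=240.0°: virtual centre (-0.1341, -0.2324, -0.0688), radius l
subtract pairs → two planes through P
plane₁₂: -0.7482x+0.4991y+0.1662z = 0.0198
Cramer: x(z) = -0.0221+0.1578z;  y(z) = 0.0066-0.0963z
quadratic in z: (1.0342)z²+(0.1270)z+(-0.1281)=0, √Δ=0.7390 → z ∈ {-0.4187, 0.2959}; z = -0.4187 (taking z<0)
x = -0.0881, y = 0.0469

(-0.0881, 0.0469, -0.4187)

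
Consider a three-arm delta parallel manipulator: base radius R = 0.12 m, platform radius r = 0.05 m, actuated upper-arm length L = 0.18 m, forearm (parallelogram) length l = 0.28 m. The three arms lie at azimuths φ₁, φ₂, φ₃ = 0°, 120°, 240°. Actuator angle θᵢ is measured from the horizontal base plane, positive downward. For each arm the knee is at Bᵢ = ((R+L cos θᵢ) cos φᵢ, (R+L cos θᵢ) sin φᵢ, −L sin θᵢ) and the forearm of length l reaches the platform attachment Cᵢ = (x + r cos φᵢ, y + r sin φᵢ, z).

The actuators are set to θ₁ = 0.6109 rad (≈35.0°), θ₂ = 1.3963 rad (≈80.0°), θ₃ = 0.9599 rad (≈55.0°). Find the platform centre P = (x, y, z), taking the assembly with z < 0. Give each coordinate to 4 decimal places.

(0.0994, -0.0795, -0.3444)

φ1=0.0°: virtual centre (0.2174, 0.0000, -0.1032), radius l
arm 2 at φ=120.0°: (R−r)+L cos θ2 = 0.1013;  O2 = (-0.0506, 0.0877, -0.1773)
arm 3 at φ=240.0°: (R−r)+L cos θ3 = 0.1732;  O3 = (-0.0866, -0.1500, -0.1474)
subtract pairs → two planes through P
linear system: -0.5361x+0.1754y = -0.0163−-0.1480z; -0.6081x+-0.3001y = -0.0062−-0.0884z
Cramer: x(z) = 0.0223-0.2240z;  y(z) = -0.0246+0.1594z
sphere 1 gives Az²+Bz+C=0 with A=1.0756, B=0.2861, C=-0.0291;  B²−4AC=0.2068;  roots -0.3444, 0.0784;  negative root z = -0.3444
x = 0.0994, y = -0.0795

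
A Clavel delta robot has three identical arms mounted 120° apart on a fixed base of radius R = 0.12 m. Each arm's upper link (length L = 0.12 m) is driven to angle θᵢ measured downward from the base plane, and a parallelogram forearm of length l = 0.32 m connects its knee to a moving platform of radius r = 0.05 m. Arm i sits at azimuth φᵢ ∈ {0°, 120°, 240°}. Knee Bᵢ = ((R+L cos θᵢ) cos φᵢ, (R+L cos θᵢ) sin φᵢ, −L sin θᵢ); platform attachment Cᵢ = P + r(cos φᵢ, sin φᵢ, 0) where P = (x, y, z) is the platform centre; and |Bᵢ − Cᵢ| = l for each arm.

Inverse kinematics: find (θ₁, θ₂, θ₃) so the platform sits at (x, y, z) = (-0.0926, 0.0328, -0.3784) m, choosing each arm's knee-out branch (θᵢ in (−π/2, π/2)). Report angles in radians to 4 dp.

rotate P by −φ1: (-0.0926, 0.0328, -0.3784)
  A cos θ + B sin θ = C:  0.1626·cos θ + -0.3784·sin θ = -0.3446
  γ=atan2(-0.3784,0.1626)=-1.1649;  ψ=arccos(-0.8367)=2.5620;  θ1=γ+ψ≈1.3970
rotate P by −φ2: (0.0747, 0.0638, -0.3784)
  A cos θ + B sin θ = C:  -0.0047·cos θ + -0.3784·sin θ = -0.2470
  γ=atan2(-0.3784,-0.0047)=-1.5832;  ψ=arccos(-0.6527)=2.2819;  θ2=γ+ψ≈0.6987
φ3=240.0° → target in arm frame (0.0179, -0.0966)
  A=0.0521, B=-0.3784, C=(l²−L²−A²−y'²−z²)/(2L)=-0.2801
  γ=atan2(-0.3784,0.0521)=-1.4340;  ψ=arccos(-0.7334)=2.3941;  θ3=γ+ψ≈0.9601

θ₁ = 1.3970, θ₂ = 0.6987, θ₃ = 0.9601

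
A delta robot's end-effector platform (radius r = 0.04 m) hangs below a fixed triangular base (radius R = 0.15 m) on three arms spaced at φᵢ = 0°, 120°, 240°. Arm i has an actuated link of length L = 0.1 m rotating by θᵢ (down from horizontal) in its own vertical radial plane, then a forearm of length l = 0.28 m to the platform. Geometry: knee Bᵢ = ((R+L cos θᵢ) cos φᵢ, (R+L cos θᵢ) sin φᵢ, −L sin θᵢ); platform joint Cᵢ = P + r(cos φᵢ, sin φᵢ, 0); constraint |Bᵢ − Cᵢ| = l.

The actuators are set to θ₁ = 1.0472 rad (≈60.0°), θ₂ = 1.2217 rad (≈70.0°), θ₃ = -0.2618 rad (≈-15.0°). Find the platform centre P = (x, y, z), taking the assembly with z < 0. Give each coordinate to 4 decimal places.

arm 1 at φ=0.0°: ρ1 = 0.1600;  S1 = (0.1600, 0.0000, -0.0866)
φ2=120.0°: virtual centre (-0.0721, 0.1249, -0.0940), radius l
arm 3 at φ=240.0°: ρ3 = 0.2066;  S3 = (-0.1033, -0.1789, 0.0259)
eliminate P² terms by subtracting sphere 1 from 2 and 3
[-0.4642 0.2498 -0.0147]·P = -0.0035;  [-0.5266 -0.3578 0.2250]·P = 0.0103
Cramer: x(z) = -0.0044+0.1711z;  y(z) = -0.0221+0.3769z
into |P−S₁|² = l²: 1.1714z² + 0.1003z + -0.0434 = 0;  Δ = 0.2133;  z = -0.2399 or 0.1543 → z<0 root = -0.2399
x = -0.0455, y = -0.1126

(-0.0455, -0.1126, -0.2399)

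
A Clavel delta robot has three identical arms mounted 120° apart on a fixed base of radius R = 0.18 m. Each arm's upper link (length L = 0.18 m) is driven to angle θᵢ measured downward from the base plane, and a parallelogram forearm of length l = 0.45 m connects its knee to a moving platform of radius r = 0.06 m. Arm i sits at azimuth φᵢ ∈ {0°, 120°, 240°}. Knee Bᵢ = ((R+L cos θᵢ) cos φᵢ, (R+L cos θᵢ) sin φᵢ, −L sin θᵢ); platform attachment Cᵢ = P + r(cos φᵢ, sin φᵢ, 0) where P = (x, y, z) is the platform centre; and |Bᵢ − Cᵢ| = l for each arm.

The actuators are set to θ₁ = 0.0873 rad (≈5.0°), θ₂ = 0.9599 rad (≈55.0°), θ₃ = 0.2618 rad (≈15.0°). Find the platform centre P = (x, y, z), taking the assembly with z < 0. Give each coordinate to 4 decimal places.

arm 1 at φ=0.0°: (R−r)+L cos θ1 = 0.2993;  O1 = (0.2993, 0.0000, -0.0157)
O2 = (0.2232·cos120.0°, 0.2232·sin120.0°, -0.1474) = (-0.1116, 0.1933, -0.1474)
φ3=240.0°: virtual centre (-0.1469, -0.2545, -0.0466), radius l
eliminate P² terms by subtracting sphere 1 from 2 and 3
linear system: -0.8219x+0.3867y = -0.0183−-0.2635z; -0.8925x+-0.5090y = -0.0013−-0.0618z
Cramer: x(z) = 0.0128-0.2070z;  y(z) = -0.0199+0.2415z
quadratic in z: (1.1012)z²+(0.1403)z+(-0.1198)=0, √Δ=0.7398 → z ∈ {-0.3996, 0.2722}; z = -0.3996 (taking z<0)
x = 0.0955, y = -0.1165

(0.0955, -0.1165, -0.3996)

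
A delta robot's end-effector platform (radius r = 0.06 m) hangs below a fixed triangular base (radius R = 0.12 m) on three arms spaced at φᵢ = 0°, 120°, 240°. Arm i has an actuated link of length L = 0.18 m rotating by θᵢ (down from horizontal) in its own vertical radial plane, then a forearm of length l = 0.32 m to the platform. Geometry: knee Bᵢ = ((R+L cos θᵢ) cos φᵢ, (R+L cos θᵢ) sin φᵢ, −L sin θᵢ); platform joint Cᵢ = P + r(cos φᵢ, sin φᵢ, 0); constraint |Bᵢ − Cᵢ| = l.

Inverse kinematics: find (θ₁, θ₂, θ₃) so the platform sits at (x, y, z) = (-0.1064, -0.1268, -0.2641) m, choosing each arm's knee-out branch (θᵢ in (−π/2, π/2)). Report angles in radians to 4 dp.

φ1=0.0° → target in arm frame (-0.1064, -0.1268)
  A cos θ + B sin θ = C:  0.1664·cos θ + -0.2641·sin θ = -0.1209
  θ1 = atan2(B,A) + arccos(C/0.3122) = 0.9599
arm 2 (φ=120.0°): x'=-0.0566, y'=0.1555
  A cos θ + B sin θ = C:  0.1166·cos θ + -0.2641·sin θ = -0.1043
  θ2 = atan2(B,A) + arccos(C/0.2887) = 0.7854
φ3=240.0° → target in arm frame (0.1630, -0.0287)
  A=-0.1030, B=-0.2641, C=(l²−L²−A²−y'²−z²)/(2L)=-0.0311
  √(A²+B²)=0.2835;  θ3 = -1.9427+1.6806 ≈ -0.2621

θ₁ = 0.9599, θ₂ = 0.7854, θ₃ = -0.2621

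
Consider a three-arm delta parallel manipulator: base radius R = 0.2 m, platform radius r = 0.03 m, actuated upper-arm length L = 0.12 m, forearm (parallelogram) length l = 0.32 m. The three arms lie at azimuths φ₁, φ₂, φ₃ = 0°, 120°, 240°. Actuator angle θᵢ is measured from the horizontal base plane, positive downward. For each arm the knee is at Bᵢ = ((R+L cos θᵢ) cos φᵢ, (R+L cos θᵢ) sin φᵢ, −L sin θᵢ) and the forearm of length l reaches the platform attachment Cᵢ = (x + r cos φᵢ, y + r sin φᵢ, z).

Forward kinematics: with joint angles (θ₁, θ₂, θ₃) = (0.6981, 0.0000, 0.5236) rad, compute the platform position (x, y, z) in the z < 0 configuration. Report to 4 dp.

(-0.0315, 0.0298, -0.2013)

S1 = (0.2619·cos0.0°, 0.2619·sin0.0°, -0.0771) = (0.2619, 0.0000, -0.0771)
S2 = (0.2900·cos120.0°, 0.2900·sin120.0°, 0.0000) = (-0.1450, 0.2511, 0.0000)
φ3=240.0°: virtual centre (-0.1370, -0.2372, -0.0600), radius l
|S₂|²−|S₁|² = 0.0095;  |S₃|²−|S₁|² = 0.0041
[-0.8139 0.5023 0.1543]·P = 0.0095;  [-0.7978 -0.4744 0.0343]·P = 0.0041
det = 0.7869;  x = -0.0084+0.1149z,  y = 0.0055+-0.1210z
sphere 1 gives Az²+Bz+C=0 with A=1.0278, B=0.0908, C=-0.0234;  B²−4AC=0.1043;  roots -0.2013, 0.1129;  negative root z = -0.2013
x = -0.0315, y = 0.0298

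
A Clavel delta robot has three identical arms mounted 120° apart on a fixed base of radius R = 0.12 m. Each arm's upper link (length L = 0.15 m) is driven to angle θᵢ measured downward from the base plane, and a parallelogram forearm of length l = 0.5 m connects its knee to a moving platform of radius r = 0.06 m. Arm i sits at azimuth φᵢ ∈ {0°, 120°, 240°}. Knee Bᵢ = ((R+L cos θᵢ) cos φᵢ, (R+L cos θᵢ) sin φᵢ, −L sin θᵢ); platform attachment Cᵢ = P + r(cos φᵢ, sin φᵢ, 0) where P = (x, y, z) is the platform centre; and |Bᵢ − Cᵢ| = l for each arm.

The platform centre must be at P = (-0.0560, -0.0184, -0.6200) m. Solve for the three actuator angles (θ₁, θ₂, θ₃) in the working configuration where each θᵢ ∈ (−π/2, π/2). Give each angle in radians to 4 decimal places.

rotate P by −φ1: (-0.0560, -0.0184, -0.6200)
  A=0.1160, B=-0.6200, C=(l²−L²−A²−y'²−z²)/(2L)=-0.5690
  θ1 = atan2(B,A) + arccos(C/0.6308) = 1.3095
rotate P by −φ2: (0.0121, 0.0577, -0.6200)
  e−x'=0.0479;  (l²−L²−(e−x')²−y'²−z²)/2L = -0.5418
  θ2 = atan2(B,A) + arccos(C/0.6219) = 1.1348
φ3=240.0° → target in arm frame (0.0439, -0.0393)
  A cos θ + B sin θ = C:  0.0161·cos θ + -0.6200·sin θ = -0.5290
  θ3 = atan2(B,A) + arccos(C/0.6202) = 1.0475

θ₁ = 1.3095, θ₂ = 1.1348, θ₃ = 1.0475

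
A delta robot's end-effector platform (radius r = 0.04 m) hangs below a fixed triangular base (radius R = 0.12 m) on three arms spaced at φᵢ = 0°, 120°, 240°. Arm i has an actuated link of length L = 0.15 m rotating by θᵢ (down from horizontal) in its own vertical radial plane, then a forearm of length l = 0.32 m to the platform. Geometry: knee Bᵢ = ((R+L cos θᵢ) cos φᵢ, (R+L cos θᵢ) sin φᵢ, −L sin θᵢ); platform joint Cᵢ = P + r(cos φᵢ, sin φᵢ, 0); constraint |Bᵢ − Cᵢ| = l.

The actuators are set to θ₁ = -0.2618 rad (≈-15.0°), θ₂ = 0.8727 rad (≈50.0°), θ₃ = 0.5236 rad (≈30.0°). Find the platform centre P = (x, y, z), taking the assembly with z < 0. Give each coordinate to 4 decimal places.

(0.1179, -0.0449, -0.2594)

φ1=0.0°: virtual centre (0.2249, 0.0000, 0.0388), radius l
S2 = (0.1764·cos120.0°, 0.1764·sin120.0°, -0.1149) = (-0.0882, 0.1528, -0.1149)
arm 3 at φ=240.0°: ρ3 = 0.2099;  S3 = (-0.1050, -0.1818, -0.0750)
|S₂|²−|S₁|² = -0.0078;  |S₃|²−|S₁|² = -0.0024
plane₁₂: -0.6262x+0.3056y+-0.3075z = -0.0078
det = 0.4292;  x = 0.0083+-0.4225z,  y = -0.0084+0.1404z
into |P−S₁|² = l²: 1.1982z² + 0.1030z + -0.0539 = 0;  Δ = 0.2690;  z = -0.2594 or 0.1734 → z<0 root = -0.2594
x = 0.1179, y = -0.0449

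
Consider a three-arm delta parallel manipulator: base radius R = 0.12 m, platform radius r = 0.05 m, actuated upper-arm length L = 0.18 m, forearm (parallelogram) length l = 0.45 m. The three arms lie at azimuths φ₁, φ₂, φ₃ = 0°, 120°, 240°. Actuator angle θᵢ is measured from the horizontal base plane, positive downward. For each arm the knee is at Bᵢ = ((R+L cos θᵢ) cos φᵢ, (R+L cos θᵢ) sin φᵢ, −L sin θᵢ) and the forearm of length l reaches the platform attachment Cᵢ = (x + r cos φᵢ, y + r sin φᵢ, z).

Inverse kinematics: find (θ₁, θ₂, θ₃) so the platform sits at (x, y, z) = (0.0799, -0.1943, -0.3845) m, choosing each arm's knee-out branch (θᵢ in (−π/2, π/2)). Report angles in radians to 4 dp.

θ₁ = 0.0871, θ₂ = 0.9599, θ₃ = -0.0875

rotate P by −φ1: (0.0799, -0.1943, -0.3845)
  e−x'=-0.0099;  (l²−L²−(e−x')²−y'²−z²)/2L = -0.0433
  γ=atan2(-0.3845,-0.0099)=-1.5965;  ψ=arccos(-0.1126)=1.6836;  θ1=γ+ψ≈0.0871
rotate P by −φ2: (-0.2082, 0.0280, -0.3845)
  A cos θ + B sin θ = C:  0.2782·cos θ + -0.3845·sin θ = -0.1554
  γ=atan2(-0.3845,0.2782)=-0.9444;  ψ=arccos(-0.3273)=1.9043;  θ2=γ+ψ≈0.9599
rotate P by −φ3: (0.1283, 0.1663, -0.3845)
  e−x'=-0.0583;  (l²−L²−(e−x')²−y'²−z²)/2L = -0.0245
  θ3 = atan2(B,A) + arccos(C/0.3889) = -0.0875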